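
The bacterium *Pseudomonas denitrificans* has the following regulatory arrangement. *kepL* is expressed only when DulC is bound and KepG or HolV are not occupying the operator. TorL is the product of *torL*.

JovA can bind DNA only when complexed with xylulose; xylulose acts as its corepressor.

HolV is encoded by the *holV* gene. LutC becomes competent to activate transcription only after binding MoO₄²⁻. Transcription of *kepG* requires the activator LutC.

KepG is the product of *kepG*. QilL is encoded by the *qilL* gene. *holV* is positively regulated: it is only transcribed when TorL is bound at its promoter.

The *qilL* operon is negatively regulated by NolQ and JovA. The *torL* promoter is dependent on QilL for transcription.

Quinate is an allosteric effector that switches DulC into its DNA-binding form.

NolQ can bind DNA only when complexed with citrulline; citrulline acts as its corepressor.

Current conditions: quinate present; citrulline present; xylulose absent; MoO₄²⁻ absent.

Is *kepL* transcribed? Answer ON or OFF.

ON

MoO₄²⁻ is absent, so LutC is inactive.
Required activator LutC is absent, so *kepG* is not transcribed.
So KepG is not produced.
Citrulline is present, so NolQ is active.
Xylulose is absent, so JovA is inactive.
With repressor NolQ bound, *qilL* is not transcribed.
So QilL is not produced.
Required activator QilL is absent, so *torL* is not transcribed.
So TorL is not produced.
Required activator TorL is absent, so *holV* is not transcribed.
So HolV is not produced.
Quinate is present, so DulC is active.
No repressor is bound and DulC is active, so *kepL* is transcribed.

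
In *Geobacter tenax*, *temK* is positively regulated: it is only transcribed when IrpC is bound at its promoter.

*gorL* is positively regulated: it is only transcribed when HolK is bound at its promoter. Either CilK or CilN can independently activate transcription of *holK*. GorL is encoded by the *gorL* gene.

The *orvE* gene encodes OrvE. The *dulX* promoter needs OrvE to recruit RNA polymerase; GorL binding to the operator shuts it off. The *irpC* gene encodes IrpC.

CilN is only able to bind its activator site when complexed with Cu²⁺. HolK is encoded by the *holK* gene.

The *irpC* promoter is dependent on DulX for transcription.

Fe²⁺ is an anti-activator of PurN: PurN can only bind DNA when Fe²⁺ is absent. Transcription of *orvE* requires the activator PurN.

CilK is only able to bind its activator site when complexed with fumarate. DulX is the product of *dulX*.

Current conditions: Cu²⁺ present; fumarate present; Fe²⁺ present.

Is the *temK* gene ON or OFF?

OFF

Fumarate is present, so CilK is active.
Cu²⁺ is present, so CilN is active.
Activator CilK is present, so *holK* is transcribed.
So HolK is produced and active.
No repressor is bound and HolK is active, so *gorL* is transcribed.
So GorL is produced and active.
Fe²⁺ is present, so PurN is inactive.
Required activator PurN is absent, so *orvE* is not transcribed.
So OrvE is not produced.
With repressor GorL bound, *dulX* is not transcribed.
So DulX is not produced.
Required activator DulX is absent, so *irpC* is not transcribed.
So IrpC is not produced.
Required activator IrpC is absent, so *temK* is not transcribed.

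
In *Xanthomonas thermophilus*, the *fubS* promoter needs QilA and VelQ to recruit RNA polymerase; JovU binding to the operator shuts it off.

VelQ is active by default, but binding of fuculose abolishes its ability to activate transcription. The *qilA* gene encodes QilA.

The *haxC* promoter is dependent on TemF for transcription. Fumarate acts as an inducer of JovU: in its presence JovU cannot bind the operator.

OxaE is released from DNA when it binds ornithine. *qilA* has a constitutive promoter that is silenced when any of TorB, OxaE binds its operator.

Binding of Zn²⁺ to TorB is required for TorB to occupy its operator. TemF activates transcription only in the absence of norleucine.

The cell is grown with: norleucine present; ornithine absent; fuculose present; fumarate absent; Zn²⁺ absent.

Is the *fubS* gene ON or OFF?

Fumarate is absent, so JovU is active.
Zn²⁺ is absent, so TorB is inactive.
Ornithine is absent, so OxaE is active.
With repressor OxaE bound, *qilA* is not transcribed.
So QilA is not produced.
Fuculose is present, so VelQ is inactive.
With repressor JovU bound, *fubS* is not transcribed.

OFF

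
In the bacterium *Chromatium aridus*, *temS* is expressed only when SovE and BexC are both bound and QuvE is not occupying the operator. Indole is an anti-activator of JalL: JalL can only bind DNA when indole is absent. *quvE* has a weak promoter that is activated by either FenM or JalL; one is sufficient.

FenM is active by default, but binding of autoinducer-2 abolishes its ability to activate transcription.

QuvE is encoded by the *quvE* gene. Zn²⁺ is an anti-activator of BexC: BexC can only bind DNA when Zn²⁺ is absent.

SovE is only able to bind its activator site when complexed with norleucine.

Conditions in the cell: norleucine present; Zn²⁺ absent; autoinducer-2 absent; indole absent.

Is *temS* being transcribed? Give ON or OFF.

Norleucine is present, so SovE is active.
Zn²⁺ is absent, so BexC is active.
Autoinducer-2 is absent, so FenM is active.
Indole is absent, so JalL is active.
Activator FenM is present, so *quvE* is transcribed.
So QuvE is produced and active.
With repressor QuvE bound, *temS* is not transcribed.

OFF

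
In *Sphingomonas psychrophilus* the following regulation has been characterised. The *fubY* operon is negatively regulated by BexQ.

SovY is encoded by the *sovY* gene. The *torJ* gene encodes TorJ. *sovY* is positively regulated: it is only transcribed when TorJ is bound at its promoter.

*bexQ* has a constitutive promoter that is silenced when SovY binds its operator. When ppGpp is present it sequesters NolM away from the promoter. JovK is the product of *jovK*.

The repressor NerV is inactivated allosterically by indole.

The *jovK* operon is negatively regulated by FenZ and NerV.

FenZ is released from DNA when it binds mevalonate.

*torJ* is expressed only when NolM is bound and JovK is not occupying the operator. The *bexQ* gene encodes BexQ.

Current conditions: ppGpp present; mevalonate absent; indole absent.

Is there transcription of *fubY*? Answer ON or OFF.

Mevalonate is absent, so FenZ is active.
Indole is absent, so NerV is active.
With repressor FenZ bound, *jovK* is not transcribed.
So JovK is not produced.
ppGpp is present, so NolM is inactive.
Required activator NolM is absent, so *torJ* is not transcribed.
So TorJ is not produced.
Required activator TorJ is absent, so *sovY* is not transcribed.
So SovY is not produced.
With no repressor bound, *bexQ* is transcribed.
So BexQ is produced and active.
With repressor BexQ bound, *fubY* is not transcribed.

OFF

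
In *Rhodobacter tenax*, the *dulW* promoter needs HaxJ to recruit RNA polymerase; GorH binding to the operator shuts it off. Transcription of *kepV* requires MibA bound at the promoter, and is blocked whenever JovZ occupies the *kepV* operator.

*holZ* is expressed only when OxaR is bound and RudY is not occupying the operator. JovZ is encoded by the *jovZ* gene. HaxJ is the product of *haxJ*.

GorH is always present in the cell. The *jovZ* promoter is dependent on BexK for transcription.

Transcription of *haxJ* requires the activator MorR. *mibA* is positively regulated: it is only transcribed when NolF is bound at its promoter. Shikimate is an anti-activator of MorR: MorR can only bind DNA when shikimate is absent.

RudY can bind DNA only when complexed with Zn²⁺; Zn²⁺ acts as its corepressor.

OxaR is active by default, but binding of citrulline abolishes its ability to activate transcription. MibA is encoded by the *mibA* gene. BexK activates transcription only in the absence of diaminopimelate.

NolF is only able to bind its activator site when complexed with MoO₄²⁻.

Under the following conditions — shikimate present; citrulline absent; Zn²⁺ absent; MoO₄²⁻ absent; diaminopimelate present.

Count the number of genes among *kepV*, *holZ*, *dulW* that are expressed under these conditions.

1

MoO₄²⁻ is absent, so NolF is inactive.
Required activator NolF is absent, so *mibA* is not transcribed.
So MibA is not produced.
Diaminopimelate is present, so BexK is inactive.
Required activator BexK is absent, so *jovZ* is not transcribed.
So JovZ is not produced.
Required activator MibA is absent, so *kepV* is not transcribed.
→ *kepV* is OFF.
Zn²⁺ is absent, so RudY is inactive.
Citrulline is absent, so OxaR is active.
No repressor is bound and OxaR is active, so *holZ* is transcribed.
→ *holZ* is ON.
GorH is produced constitutively and is active.
Shikimate is present, so MorR is inactive.
Required activator MorR is absent, so *haxJ* is not transcribed.
So HaxJ is not produced.
With repressor GorH bound, *dulW* is not transcribed.
→ *dulW* is OFF.
1 of the 3 genes is transcribed.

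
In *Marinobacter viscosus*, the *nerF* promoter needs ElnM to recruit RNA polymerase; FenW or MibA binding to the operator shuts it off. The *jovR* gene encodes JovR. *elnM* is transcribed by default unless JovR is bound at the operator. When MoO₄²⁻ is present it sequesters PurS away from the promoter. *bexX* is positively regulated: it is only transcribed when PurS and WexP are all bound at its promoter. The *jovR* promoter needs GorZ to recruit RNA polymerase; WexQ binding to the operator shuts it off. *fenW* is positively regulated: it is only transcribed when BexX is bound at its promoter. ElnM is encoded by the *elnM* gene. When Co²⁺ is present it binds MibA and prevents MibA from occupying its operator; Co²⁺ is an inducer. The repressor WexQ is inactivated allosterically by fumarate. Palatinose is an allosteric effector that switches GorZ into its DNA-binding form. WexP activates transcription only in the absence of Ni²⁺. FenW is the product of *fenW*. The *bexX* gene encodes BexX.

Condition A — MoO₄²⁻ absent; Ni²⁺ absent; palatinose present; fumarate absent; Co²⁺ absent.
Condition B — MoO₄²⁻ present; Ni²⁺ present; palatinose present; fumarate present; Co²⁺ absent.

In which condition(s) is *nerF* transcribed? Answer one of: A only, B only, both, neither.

neither

Condition A:
MoO₄²⁻ is absent, so PurS is active.
Ni²⁺ is absent, so WexP is active.
No repressor is bound and PurS and WexP are active, so *bexX* is transcribed.
So BexX is produced and active.
No repressor is bound and BexX is active, so *fenW* is transcribed.
So FenW is produced and active.
Palatinose is present, so GorZ is active.
Fumarate is absent, so WexQ is active.
With repressor WexQ bound, *jovR* is not transcribed.
So JovR is not produced.
With no repressor bound, *elnM* is transcribed.
So ElnM is produced and active.
Co²⁺ is absent, so MibA is active.
With repressor FenW bound, *nerF* is not transcribed.
→ *nerF* is OFF in A.
Condition B:
MoO₄²⁻ is present, so PurS is inactive.
Ni²⁺ is present, so WexP is inactive.
Required activator PurS is absent, so *bexX* is not transcribed.
So BexX is not produced.
Required activator BexX is absent, so *fenW* is not transcribed.
So FenW is not produced.
Palatinose is present, so GorZ is active.
Fumarate is present, so WexQ is inactive.
No repressor is bound and GorZ is active, so *jovR* is transcribed.
So JovR is produced and active.
With repressor JovR bound, *elnM* is not transcribed.
So ElnM is not produced.
Co²⁺ is absent, so MibA is active.
With repressor MibA bound, *nerF* is not transcribed.
→ *nerF* is OFF in B.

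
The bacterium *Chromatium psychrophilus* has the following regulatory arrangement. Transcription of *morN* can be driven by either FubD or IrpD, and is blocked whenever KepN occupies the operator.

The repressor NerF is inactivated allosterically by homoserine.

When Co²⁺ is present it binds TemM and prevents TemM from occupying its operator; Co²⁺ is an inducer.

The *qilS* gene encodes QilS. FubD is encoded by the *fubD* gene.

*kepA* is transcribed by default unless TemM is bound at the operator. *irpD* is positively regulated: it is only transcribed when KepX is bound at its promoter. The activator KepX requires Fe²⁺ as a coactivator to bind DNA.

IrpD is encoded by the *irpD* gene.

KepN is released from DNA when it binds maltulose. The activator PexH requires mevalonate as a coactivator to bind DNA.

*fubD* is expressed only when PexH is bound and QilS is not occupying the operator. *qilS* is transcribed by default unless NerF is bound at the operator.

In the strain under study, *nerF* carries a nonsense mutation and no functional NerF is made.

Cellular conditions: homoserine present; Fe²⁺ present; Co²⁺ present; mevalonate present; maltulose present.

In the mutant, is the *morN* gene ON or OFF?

Mevalonate is present, so PexH is active.
NerF is non-functional in this strain, so it has no effect.
With no repressor bound, *qilS* is transcribed.
So QilS is produced and active.
With repressor QilS bound, *fubD* is not transcribed.
So FubD is not produced.
Maltulose is present, so KepN is inactive.
Fe²⁺ is present, so KepX is active.
No repressor is bound and KepX is active, so *irpD* is transcribed.
So IrpD is produced and active.
Activator IrpD is present, so *morN* is transcribed.

ON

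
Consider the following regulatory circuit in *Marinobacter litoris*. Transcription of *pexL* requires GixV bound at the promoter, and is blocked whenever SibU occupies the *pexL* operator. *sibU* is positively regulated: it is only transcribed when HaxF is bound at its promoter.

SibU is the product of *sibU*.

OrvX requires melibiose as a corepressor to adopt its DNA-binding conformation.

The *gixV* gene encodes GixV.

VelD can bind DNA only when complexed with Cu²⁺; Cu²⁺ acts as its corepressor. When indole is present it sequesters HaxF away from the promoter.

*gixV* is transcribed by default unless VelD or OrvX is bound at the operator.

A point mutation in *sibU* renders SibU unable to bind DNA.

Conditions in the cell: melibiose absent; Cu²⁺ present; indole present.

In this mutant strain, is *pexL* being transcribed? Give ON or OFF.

OFF

SibU is non-functional in this strain, so it has no effect.
Cu²⁺ is present, so VelD is active.
Melibiose is absent, so OrvX is inactive.
With repressor VelD bound, *gixV* is not transcribed.
So GixV is not produced.
Required activator GixV is absent, so *pexL* is not transcribed.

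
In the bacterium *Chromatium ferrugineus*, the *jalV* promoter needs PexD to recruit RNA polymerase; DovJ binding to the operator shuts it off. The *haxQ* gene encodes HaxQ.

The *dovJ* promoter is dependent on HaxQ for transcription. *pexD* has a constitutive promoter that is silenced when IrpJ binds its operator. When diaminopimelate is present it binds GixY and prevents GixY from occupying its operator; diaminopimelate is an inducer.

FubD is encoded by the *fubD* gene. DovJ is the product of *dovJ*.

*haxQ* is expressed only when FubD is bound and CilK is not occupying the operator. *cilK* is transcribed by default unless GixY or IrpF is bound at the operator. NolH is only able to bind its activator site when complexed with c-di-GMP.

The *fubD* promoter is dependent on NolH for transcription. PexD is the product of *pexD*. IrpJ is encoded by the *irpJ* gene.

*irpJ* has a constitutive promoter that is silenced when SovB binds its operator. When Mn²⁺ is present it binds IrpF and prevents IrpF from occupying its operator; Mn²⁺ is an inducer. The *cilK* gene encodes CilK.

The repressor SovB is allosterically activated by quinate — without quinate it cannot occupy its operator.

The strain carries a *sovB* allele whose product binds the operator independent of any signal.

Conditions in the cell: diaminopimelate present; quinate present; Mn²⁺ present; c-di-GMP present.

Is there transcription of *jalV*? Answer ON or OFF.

ON

Diaminopimelate is present, so GixY is inactive.
Mn²⁺ is present, so IrpF is inactive.
With no repressor bound, *cilK* is transcribed.
So CilK is produced and active.
c-di-GMP is present, so NolH is active.
No repressor is bound and NolH is active, so *fubD* is transcribed.
So FubD is produced and active.
With repressor CilK bound, *haxQ* is not transcribed.
So HaxQ is not produced.
Required activator HaxQ is absent, so *dovJ* is not transcribed.
So DovJ is not produced.
SovB is constitutively active in this strain.
With repressor SovB bound, *irpJ* is not transcribed.
So IrpJ is not produced.
With no repressor bound, *pexD* is transcribed.
So PexD is produced and active.
No repressor is bound and PexD is active, so *jalV* is transcribed.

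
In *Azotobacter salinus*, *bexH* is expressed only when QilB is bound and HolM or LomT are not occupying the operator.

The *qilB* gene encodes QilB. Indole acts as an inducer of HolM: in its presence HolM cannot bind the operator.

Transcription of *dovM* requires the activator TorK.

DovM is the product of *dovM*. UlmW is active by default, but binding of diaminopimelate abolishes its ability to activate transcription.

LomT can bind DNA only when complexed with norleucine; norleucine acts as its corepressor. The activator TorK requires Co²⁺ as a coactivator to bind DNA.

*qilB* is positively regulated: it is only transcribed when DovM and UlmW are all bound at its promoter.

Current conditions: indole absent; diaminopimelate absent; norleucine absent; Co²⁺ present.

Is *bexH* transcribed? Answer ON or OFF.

Indole is absent, so HolM is active.
Norleucine is absent, so LomT is inactive.
Co²⁺ is present, so TorK is active.
No repressor is bound and TorK is active, so *dovM* is transcribed.
So DovM is produced and active.
Diaminopimelate is absent, so UlmW is active.
No repressor is bound and DovM and UlmW are active, so *qilB* is transcribed.
So QilB is produced and active.
With repressor HolM bound, *bexH* is not transcribed.

OFF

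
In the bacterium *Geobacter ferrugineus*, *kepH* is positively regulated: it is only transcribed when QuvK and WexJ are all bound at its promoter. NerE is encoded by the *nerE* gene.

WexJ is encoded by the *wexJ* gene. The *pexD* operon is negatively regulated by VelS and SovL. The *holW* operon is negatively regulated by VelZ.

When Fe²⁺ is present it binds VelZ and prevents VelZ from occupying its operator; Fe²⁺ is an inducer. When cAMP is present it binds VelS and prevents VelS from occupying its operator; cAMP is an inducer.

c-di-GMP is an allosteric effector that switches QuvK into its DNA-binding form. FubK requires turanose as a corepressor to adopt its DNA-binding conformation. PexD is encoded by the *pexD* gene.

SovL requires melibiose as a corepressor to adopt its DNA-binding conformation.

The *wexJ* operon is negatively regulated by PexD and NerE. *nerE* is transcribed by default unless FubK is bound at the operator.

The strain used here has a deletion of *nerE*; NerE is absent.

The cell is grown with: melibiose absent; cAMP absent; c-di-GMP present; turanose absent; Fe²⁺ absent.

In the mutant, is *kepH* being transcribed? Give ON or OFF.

c-di-GMP is present, so QuvK is active.
cAMP is absent, so VelS is active.
Melibiose is absent, so SovL is inactive.
With repressor VelS bound, *pexD* is not transcribed.
So PexD is not produced.
NerE is non-functional in this strain, so it has no effect.
With no repressor bound, *wexJ* is transcribed.
So WexJ is produced and active.
No repressor is bound and QuvK and WexJ are active, so *kepH* is transcribed.

ON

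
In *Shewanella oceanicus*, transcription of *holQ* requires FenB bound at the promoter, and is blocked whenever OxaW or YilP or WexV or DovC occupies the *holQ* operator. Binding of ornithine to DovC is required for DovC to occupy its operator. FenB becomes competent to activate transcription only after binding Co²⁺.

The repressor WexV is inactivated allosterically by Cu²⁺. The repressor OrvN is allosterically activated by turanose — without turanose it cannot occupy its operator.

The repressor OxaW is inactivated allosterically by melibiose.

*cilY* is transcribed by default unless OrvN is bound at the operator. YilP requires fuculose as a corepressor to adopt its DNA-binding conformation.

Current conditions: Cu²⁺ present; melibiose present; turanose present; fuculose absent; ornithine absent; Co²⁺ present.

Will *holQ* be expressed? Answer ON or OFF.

ON

Melibiose is present, so OxaW is inactive.
Fuculose is absent, so YilP is inactive.
Cu²⁺ is present, so WexV is inactive.
Co²⁺ is present, so FenB is active.
Ornithine is absent, so DovC is inactive.
No repressor is bound and FenB is active, so *holQ* is transcribed.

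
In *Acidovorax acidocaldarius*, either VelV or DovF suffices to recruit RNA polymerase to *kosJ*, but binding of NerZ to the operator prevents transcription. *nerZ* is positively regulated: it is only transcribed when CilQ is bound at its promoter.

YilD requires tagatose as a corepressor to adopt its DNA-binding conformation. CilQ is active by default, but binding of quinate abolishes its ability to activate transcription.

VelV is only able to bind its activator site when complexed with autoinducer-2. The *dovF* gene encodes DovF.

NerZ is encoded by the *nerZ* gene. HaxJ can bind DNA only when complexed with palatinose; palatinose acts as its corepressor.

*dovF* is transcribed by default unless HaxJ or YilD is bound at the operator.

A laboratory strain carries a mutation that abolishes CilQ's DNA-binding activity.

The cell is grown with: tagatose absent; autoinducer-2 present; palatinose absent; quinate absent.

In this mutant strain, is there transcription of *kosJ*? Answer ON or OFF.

Autoinducer-2 is present, so VelV is active.
Palatinose is absent, so HaxJ is inactive.
Tagatose is absent, so YilD is inactive.
With no repressor bound, *dovF* is transcribed.
So DovF is produced and active.
CilQ is non-functional in this strain, so it has no effect.
Required activator CilQ is absent, so *nerZ* is not transcribed.
So NerZ is not produced.
Activator VelV is present, so *kosJ* is transcribed.

ON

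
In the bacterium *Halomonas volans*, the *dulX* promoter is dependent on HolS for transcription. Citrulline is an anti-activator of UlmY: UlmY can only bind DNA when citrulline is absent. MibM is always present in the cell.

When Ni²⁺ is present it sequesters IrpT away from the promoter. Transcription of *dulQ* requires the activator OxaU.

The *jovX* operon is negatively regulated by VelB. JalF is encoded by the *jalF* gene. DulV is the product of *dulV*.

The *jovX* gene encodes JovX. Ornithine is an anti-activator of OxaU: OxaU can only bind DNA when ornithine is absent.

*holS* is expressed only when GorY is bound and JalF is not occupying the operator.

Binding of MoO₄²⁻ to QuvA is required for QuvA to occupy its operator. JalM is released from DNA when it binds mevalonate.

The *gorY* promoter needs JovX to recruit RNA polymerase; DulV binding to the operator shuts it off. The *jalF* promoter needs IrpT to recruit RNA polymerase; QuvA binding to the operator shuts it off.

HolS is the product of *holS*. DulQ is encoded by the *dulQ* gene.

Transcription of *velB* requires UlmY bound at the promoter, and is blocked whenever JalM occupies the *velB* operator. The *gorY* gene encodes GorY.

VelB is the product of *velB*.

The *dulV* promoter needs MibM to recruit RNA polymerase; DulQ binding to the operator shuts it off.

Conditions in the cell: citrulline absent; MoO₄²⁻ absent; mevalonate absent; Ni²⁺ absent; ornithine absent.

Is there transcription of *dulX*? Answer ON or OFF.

Citrulline is absent, so UlmY is active.
Mevalonate is absent, so JalM is active.
With repressor JalM bound, *velB* is not transcribed.
So VelB is not produced.
With no repressor bound, *jovX* is transcribed.
So JovX is produced and active.
MibM is produced constitutively and is active.
Ornithine is absent, so OxaU is active.
No repressor is bound and OxaU is active, so *dulQ* is transcribed.
So DulQ is produced and active.
With repressor DulQ bound, *dulV* is not transcribed.
So DulV is not produced.
No repressor is bound and JovX is active, so *gorY* is transcribed.
So GorY is produced and active.
MoO₄²⁻ is absent, so QuvA is inactive.
Ni²⁺ is absent, so IrpT is active.
No repressor is bound and IrpT is active, so *jalF* is transcribed.
So JalF is produced and active.
With repressor JalF bound, *holS* is not transcribed.
So HolS is not produced.
Required activator HolS is absent, so *dulX* is not transcribed.

OFF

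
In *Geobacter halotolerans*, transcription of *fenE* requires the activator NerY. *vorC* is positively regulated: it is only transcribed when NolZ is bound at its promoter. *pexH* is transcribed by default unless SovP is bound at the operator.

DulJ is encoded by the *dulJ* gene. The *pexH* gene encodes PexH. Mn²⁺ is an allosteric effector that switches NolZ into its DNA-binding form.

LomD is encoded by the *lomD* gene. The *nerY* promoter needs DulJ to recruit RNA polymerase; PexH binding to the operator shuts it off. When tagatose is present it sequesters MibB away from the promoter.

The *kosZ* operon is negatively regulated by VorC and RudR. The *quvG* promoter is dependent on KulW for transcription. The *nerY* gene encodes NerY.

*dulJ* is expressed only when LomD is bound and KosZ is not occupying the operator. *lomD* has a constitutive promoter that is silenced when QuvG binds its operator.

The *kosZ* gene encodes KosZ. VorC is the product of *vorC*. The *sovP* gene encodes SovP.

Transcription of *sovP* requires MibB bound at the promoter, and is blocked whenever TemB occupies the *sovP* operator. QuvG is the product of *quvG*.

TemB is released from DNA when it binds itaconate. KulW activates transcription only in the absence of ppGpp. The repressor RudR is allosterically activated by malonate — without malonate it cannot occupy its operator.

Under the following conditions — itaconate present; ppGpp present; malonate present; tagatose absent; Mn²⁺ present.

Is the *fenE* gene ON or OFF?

ON

Mn²⁺ is present, so NolZ is active.
No repressor is bound and NolZ is active, so *vorC* is transcribed.
So VorC is produced and active.
Malonate is present, so RudR is active.
With repressor VorC bound, *kosZ* is not transcribed.
So KosZ is not produced.
ppGpp is present, so KulW is inactive.
Required activator KulW is absent, so *quvG* is not transcribed.
So QuvG is not produced.
With no repressor bound, *lomD* is transcribed.
So LomD is produced and active.
No repressor is bound and LomD is active, so *dulJ* is transcribed.
So DulJ is produced and active.
Tagatose is absent, so MibB is active.
Itaconate is present, so TemB is inactive.
No repressor is bound and MibB is active, so *sovP* is transcribed.
So SovP is produced and active.
With repressor SovP bound, *pexH* is not transcribed.
So PexH is not produced.
No repressor is bound and DulJ is active, so *nerY* is transcribed.
So NerY is produced and active.
No repressor is bound and NerY is active, so *fenE* is transcribed.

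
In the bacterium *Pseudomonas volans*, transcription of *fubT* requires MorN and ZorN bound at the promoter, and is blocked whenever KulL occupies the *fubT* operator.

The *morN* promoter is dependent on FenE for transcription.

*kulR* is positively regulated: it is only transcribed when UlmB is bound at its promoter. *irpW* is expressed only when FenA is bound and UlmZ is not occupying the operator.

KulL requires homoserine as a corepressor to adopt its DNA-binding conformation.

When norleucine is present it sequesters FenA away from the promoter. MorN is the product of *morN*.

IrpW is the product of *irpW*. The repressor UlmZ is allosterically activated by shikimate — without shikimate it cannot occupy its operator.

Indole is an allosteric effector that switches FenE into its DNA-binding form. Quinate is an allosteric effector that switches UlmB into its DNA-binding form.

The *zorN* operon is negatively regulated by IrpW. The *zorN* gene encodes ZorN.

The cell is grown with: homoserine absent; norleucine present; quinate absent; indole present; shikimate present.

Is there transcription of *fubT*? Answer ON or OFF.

ON

Homoserine is absent, so KulL is inactive.
Indole is present, so FenE is active.
No repressor is bound and FenE is active, so *morN* is transcribed.
So MorN is produced and active.
Shikimate is present, so UlmZ is active.
Norleucine is present, so FenA is inactive.
With repressor UlmZ bound, *irpW* is not transcribed.
So IrpW is not produced.
With no repressor bound, *zorN* is transcribed.
So ZorN is produced and active.
No repressor is bound and MorN and ZorN are active, so *fubT* is transcribed.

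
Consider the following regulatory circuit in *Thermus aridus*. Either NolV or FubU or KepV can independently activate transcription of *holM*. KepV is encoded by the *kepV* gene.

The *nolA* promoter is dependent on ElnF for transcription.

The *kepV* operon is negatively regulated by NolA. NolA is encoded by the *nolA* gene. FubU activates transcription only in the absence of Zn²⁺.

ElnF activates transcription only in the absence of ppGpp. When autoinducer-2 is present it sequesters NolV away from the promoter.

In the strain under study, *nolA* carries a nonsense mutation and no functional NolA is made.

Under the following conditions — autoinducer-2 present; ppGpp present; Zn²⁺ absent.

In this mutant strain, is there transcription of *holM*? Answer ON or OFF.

Autoinducer-2 is present, so NolV is inactive.
Zn²⁺ is absent, so FubU is active.
NolA is non-functional in this strain, so it has no effect.
With no repressor bound, *kepV* is transcribed.
So KepV is produced and active.
Activator FubU is present, so *holM* is transcribed.

ON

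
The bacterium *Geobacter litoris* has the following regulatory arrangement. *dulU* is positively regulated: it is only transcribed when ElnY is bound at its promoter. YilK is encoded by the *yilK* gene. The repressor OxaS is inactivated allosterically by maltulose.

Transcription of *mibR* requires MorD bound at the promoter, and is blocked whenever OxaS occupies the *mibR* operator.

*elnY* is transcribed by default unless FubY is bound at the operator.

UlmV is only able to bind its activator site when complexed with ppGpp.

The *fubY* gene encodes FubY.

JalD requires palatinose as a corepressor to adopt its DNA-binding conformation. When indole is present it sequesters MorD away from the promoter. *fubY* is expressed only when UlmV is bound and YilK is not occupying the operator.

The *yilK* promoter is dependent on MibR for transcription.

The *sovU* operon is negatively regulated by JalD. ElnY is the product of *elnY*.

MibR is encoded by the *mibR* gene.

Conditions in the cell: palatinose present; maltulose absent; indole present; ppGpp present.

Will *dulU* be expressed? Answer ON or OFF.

Indole is present, so MorD is inactive.
Maltulose is absent, so OxaS is active.
With repressor OxaS bound, *mibR* is not transcribed.
So MibR is not produced.
Required activator MibR is absent, so *yilK* is not transcribed.
So YilK is not produced.
ppGpp is present, so UlmV is active.
No repressor is bound and UlmV is active, so *fubY* is transcribed.
So FubY is produced and active.
With repressor FubY bound, *elnY* is not transcribed.
So ElnY is not produced.
Required activator ElnY is absent, so *dulU* is not transcribed.

OFF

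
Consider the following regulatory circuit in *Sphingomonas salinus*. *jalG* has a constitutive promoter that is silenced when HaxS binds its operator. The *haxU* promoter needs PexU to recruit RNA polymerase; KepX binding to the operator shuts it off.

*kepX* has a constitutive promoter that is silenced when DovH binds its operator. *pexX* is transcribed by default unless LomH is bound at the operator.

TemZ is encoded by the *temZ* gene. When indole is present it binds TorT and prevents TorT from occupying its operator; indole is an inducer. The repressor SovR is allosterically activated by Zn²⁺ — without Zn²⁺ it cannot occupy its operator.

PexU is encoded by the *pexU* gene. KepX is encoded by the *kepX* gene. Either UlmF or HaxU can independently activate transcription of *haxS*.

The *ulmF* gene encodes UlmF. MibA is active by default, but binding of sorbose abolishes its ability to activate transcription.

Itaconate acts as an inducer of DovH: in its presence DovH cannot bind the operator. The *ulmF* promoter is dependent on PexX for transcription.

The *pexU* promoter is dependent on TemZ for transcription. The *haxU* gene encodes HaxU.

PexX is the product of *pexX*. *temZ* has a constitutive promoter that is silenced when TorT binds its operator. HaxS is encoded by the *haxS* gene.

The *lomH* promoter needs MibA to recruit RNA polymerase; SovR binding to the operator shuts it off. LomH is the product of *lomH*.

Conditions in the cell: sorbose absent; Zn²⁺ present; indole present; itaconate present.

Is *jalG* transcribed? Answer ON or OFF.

OFF

Zn²⁺ is present, so SovR is active.
Sorbose is absent, so MibA is active.
With repressor SovR bound, *lomH* is not transcribed.
So LomH is not produced.
With no repressor bound, *pexX* is transcribed.
So PexX is produced and active.
No repressor is bound and PexX is active, so *ulmF* is transcribed.
So UlmF is produced and active.
Itaconate is present, so DovH is inactive.
With no repressor bound, *kepX* is transcribed.
So KepX is produced and active.
Indole is present, so TorT is inactive.
With no repressor bound, *temZ* is transcribed.
So TemZ is produced and active.
No repressor is bound and TemZ is active, so *pexU* is transcribed.
So PexU is produced and active.
With repressor KepX bound, *haxU* is not transcribed.
So HaxU is not produced.
Activator UlmF is present, so *haxS* is transcribed.
So HaxS is produced and active.
With repressor HaxS bound, *jalG* is not transcribed.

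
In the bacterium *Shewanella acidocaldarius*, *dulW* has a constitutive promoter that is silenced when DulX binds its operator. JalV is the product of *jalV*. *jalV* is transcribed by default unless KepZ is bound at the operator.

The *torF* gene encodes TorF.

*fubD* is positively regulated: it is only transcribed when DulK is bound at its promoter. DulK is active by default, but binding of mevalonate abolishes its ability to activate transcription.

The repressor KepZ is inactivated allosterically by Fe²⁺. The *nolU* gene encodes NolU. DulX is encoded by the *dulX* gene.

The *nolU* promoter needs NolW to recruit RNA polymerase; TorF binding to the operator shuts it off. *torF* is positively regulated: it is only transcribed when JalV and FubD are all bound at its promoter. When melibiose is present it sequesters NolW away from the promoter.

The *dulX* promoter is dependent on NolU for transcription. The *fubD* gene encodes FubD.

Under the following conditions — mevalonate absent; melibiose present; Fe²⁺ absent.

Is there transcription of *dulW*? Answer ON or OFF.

Fe²⁺ is absent, so KepZ is active.
With repressor KepZ bound, *jalV* is not transcribed.
So JalV is not produced.
Mevalonate is absent, so DulK is active.
No repressor is bound and DulK is active, so *fubD* is transcribed.
So FubD is produced and active.
Required activator JalV is absent, so *torF* is not transcribed.
So TorF is not produced.
Melibiose is present, so NolW is inactive.
Required activator NolW is absent, so *nolU* is not transcribed.
So NolU is not produced.
Required activator NolU is absent, so *dulX* is not transcribed.
So DulX is not produced.
With no repressor bound, *dulW* is transcribed.

ON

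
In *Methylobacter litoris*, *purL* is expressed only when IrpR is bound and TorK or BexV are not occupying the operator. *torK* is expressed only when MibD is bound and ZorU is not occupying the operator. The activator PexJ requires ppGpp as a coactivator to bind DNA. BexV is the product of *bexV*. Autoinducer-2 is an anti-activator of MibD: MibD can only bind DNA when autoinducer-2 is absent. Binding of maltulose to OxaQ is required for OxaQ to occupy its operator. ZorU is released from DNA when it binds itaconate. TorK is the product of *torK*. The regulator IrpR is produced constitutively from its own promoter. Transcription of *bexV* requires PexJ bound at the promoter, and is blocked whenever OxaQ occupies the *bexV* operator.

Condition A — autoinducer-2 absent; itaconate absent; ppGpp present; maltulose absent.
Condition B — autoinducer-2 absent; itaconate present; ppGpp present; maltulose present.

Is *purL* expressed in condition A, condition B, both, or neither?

neither

Condition A:
IrpR is produced constitutively and is active.
Autoinducer-2 is absent, so MibD is active.
Itaconate is absent, so ZorU is active.
With repressor ZorU bound, *torK* is not transcribed.
So TorK is not produced.
ppGpp is present, so PexJ is active.
Maltulose is absent, so OxaQ is inactive.
No repressor is bound and PexJ is active, so *bexV* is transcribed.
So BexV is produced and active.
With repressor BexV bound, *purL* is not transcribed.
→ *purL* is OFF in A.
Condition B:
IrpR is produced constitutively and is active.
Autoinducer-2 is absent, so MibD is active.
Itaconate is present, so ZorU is inactive.
No repressor is bound and MibD is active, so *torK* is transcribed.
So TorK is produced and active.
ppGpp is present, so PexJ is active.
Maltulose is present, so OxaQ is active.
With repressor OxaQ bound, *bexV* is not transcribed.
So BexV is not produced.
With repressor TorK bound, *purL* is not transcribed.
→ *purL* is OFF in B.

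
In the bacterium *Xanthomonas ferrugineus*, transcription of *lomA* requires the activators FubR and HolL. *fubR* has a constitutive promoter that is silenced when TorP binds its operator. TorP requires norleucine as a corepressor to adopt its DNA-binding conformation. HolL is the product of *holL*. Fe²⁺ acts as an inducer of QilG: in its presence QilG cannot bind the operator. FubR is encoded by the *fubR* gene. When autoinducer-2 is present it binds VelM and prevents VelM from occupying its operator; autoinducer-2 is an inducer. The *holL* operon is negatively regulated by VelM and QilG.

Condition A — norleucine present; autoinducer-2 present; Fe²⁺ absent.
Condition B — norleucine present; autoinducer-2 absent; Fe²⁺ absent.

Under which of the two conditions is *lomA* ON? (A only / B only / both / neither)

neither

Condition A:
Norleucine is present, so TorP is active.
With repressor TorP bound, *fubR* is not transcribed.
So FubR is not produced.
Autoinducer-2 is present, so VelM is inactive.
Fe²⁺ is absent, so QilG is active.
With repressor QilG bound, *holL* is not transcribed.
So HolL is not produced.
Required activator FubR is absent, so *lomA* is not transcribed.
→ *lomA* is OFF in A.
Condition B:
Norleucine is present, so TorP is active.
With repressor TorP bound, *fubR* is not transcribed.
So FubR is not produced.
Autoinducer-2 is absent, so VelM is active.
Fe²⁺ is absent, so QilG is active.
With repressor VelM bound, *holL* is not transcribed.
So HolL is not produced.
Required activator FubR is absent, so *lomA* is not transcribed.
→ *lomA* is OFF in B.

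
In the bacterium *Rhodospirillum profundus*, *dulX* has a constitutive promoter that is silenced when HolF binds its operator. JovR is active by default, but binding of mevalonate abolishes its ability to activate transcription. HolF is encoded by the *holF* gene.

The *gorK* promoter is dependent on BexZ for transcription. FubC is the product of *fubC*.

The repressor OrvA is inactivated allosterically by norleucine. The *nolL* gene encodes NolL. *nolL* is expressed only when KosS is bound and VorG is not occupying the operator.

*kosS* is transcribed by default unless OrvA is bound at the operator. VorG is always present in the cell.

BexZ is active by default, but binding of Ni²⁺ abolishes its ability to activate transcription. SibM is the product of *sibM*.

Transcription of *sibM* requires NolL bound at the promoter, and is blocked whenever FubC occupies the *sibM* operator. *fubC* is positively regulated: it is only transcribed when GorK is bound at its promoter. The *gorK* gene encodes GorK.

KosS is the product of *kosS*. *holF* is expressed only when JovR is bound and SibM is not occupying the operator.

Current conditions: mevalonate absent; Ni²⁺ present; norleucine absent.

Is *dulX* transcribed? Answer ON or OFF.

Norleucine is absent, so OrvA is active.
With repressor OrvA bound, *kosS* is not transcribed.
So KosS is not produced.
VorG is produced constitutively and is active.
With repressor VorG bound, *nolL* is not transcribed.
So NolL is not produced.
Ni²⁺ is present, so BexZ is inactive.
Required activator BexZ is absent, so *gorK* is not transcribed.
So GorK is not produced.
Required activator GorK is absent, so *fubC* is not transcribed.
So FubC is not produced.
Required activator NolL is absent, so *sibM* is not transcribed.
So SibM is not produced.
Mevalonate is absent, so JovR is active.
No repressor is bound and JovR is active, so *holF* is transcribed.
So HolF is produced and active.
With repressor HolF bound, *dulX* is not transcribed.

OFF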